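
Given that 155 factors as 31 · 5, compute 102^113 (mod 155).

152

Mod 31: 102 ≡ 9; by Fermat, exponent reduces to 113 mod 30 = 23; 9^23 ≡ 28 (mod 31).
Mod 5: 102 ≡ 2; by Fermat, exponent reduces to 113 mod 4 = 1; 2^1 ≡ 2 (mod 5).
Combine by CRT: x ≡ 28 (mod 31), x ≡ 2 (mod 5) ⇒ x ≡ 152 (mod 155).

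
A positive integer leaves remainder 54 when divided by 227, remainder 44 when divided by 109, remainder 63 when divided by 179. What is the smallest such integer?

From m ≡ 54 (mod 227) write m = 54 + 227t. Substituting into m ≡ 44 (mod 109) gives 227t ≡ 99 (mod 109), and since 9⁻¹ ≡ 97 (mod 109), t ≡ 11. Hence m ≡ 54 + 227·11 = 2551 (mod 24743).
From m ≡ 2551 (mod 24743) write m = 2551 + 24743t. Substituting into m ≡ 63 (mod 179) gives 24743t ≡ 18 (mod 179), and since 41⁻¹ ≡ 131 (mod 179), t ≡ 31. Hence m ≡ 2551 + 24743·31 = 769584 (mod 4428997).

769584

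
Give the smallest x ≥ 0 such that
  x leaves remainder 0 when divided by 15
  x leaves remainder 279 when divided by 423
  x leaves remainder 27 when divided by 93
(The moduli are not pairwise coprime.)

15930

gcd(15, 423) = 3 and 3 | (279 − 0), so the pair is consistent; merging gives x ≡ 1125 (mod 2115), where 2115 = lcm(15, 423).
gcd(2115, 93) = 3 and 3 | (27 − 1125), so the pair is consistent; merging gives x ≡ 15930 (mod 65565), where 65565 = lcm(2115, 93).
The solution is unique modulo lcm(15, 423, 93) = 65565.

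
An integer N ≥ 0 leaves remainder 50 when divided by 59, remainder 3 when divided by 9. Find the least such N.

From N ≡ 50 (mod 59) write N = 50 + 59t. Substituting into N ≡ 3 (mod 9) gives 59t ≡ 7 (mod 9), and since 5⁻¹ ≡ 2 (mod 9), t ≡ 5. Hence N ≡ 50 + 59·5 = 345 (mod 531).

345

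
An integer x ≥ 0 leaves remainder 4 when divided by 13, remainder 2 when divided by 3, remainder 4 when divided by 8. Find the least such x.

The moduli are pairwise coprime; N = 13·3·8 = 312.
N/13 = 24; 24 ≡ 11 (mod 13); 11·6 ≡ 1, so inverse 6.
N/3 = 104; 104 ≡ 2 (mod 3); 2·2 ≡ 1, so inverse 2.
N/8 = 39; 39 ≡ 7 (mod 8); 7·7 ≡ 1, so inverse 7.
x ≡ 4·24·6 + 2·104·2 + 4·39·7 = 2084.
2084 mod 312 = 212.

212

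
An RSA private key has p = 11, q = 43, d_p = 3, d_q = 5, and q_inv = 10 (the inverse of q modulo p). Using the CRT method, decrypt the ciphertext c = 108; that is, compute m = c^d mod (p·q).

m₁ = c^(d_p) mod p: c ≡ 9 (mod 11), and 9^3 mod 11 = 3.
m₂ = c^(d_q) mod q: c ≡ 22 (mod 43), and 22^5 mod 43 = 39.
h = q_inv·(m₁ − m₂) mod p = 10·(3 − 39) mod 11 = 3.
m = m₂ + h·q = 39 + 3·43 = 168.

168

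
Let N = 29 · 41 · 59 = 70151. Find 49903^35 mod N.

51534

Mod 29: 49903 ≡ 23; by Fermat, exponent reduces to 35 mod 28 = 7; 23^7 ≡ 1 (mod 29).
Mod 41: 49903 ≡ 6; 6^35 ≡ 38 (mod 41).
Mod 59: 49903 ≡ 48; 48^35 ≡ 27 (mod 59).
Combine by CRT: x ≡ 1 (mod 29), x ≡ 38 (mod 41), x ≡ 27 (mod 59) ⇒ x ≡ 51534 (mod 70151).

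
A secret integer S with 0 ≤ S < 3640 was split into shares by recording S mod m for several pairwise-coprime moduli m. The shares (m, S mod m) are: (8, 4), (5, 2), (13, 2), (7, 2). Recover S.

From S ≡ 4 (mod 8) write S = 4 + 8t. Substituting into S ≡ 2 (mod 5) gives 8t ≡ 3 (mod 5), and since 3⁻¹ ≡ 2 (mod 5), t ≡ 1. Hence S ≡ 4 + 8·1 = 12 (mod 40).
From S ≡ 12 (mod 40) write S = 12 + 40t. Substituting into S ≡ 2 (mod 13) gives 40t ≡ 3 (mod 13), and since 1⁻¹ ≡ 1 (mod 13), t ≡ 3. Hence S ≡ 12 + 40·3 = 132 (mod 520).
From S ≡ 132 (mod 520) write S = 132 + 520t. Substituting into S ≡ 2 (mod 7) gives 520t ≡ 3 (mod 7), and since 2⁻¹ ≡ 4 (mod 7), t ≡ 5. Hence S ≡ 132 + 520·5 = 2732 (mod 3640).

2732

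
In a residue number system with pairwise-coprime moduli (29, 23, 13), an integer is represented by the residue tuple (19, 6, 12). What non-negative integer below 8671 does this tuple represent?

3847

From x ≡ 19 (mod 29) write x = 19 + 29t. Substituting into x ≡ 6 (mod 23) gives 29t ≡ 10 (mod 23), and since 6⁻¹ ≡ 4 (mod 23), t ≡ 17. Hence x ≡ 19 + 29·17 = 512 (mod 667).
From x ≡ 512 (mod 667) write x = 512 + 667t. Substituting into x ≡ 12 (mod 13) gives 667t ≡ 7 (mod 13), and since 4⁻¹ ≡ 10 (mod 13), t ≡ 5. Hence x ≡ 512 + 667·5 = 3847 (mod 8671).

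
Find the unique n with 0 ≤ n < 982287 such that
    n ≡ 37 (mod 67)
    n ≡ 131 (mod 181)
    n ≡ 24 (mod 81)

The moduli are pairwise coprime; M = 67·181·81 = 982287.
M/67 = 14661; 14661 ≡ 55 (mod 67); 55·39 ≡ 1, so inverse 39.
M/181 = 5427; 5427 ≡ 178 (mod 181); 178·60 ≡ 1, so inverse 60.
M/81 = 12127; 12127 ≡ 58 (mod 81); 58·7 ≡ 1, so inverse 7.
n ≡ 37·14661·39 + 131·5427·60 + 24·12127·7 = 65849379.
65849379 mod 982287 = 36150.

36150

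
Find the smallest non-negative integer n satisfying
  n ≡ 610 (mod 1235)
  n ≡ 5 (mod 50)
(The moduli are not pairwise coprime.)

gcd(1235, 50) = 5 and 5 | (5 − 610), so the pair is consistent; merging gives n ≡ 9255 (mod 12350), where 12350 = lcm(1235, 50).
The solution is unique modulo lcm(1235, 50) = 12350.

9255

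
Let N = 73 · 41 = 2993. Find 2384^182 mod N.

Mod 73: 2384 ≡ 48; by Fermat, exponent reduces to 182 mod 72 = 38; 48^38 ≡ 41 (mod 73).
Mod 41: 2384 ≡ 6; by Fermat, exponent reduces to 182 mod 40 = 22; 6^22 ≡ 5 (mod 41).
Combine by CRT: x ≡ 41 (mod 73), x ≡ 5 (mod 41) ⇒ x ≡ 333 (mod 2993).

333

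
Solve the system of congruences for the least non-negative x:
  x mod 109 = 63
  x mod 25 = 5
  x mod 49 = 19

Combine the congruences pairwise.
From x ≡ 63 (mod 109) write x = 63 + 109t. Substituting into x ≡ 5 (mod 25) gives 109t ≡ 17 (mod 25), and since 9⁻¹ ≡ 14 (mod 25), t ≡ 13. Hence x ≡ 63 + 109·13 = 1480 (mod 2725).
From x ≡ 1480 (mod 2725) write x = 1480 + 2725t. Substituting into x ≡ 19 (mod 49) gives 2725t ≡ 9 (mod 49), and since 30⁻¹ ≡ 18 (mod 49), t ≡ 15. Hence x ≡ 1480 + 2725·15 = 42355 (mod 133525).

42355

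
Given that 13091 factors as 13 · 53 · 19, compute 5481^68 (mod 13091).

9478

Mod 13: 5481 ≡ 8; by Fermat, exponent reduces to 68 mod 12 = 8; 8^8 ≡ 1 (mod 13).
Mod 53: 5481 ≡ 22; by Fermat, exponent reduces to 68 mod 52 = 16; 22^16 ≡ 44 (mod 53).
Mod 19: 5481 ≡ 9; by Fermat, exponent reduces to 68 mod 18 = 14; 9^14 ≡ 16 (mod 19).
Combine by CRT: x ≡ 1 (mod 13), x ≡ 44 (mod 53), x ≡ 16 (mod 19) ⇒ x ≡ 9478 (mod 13091).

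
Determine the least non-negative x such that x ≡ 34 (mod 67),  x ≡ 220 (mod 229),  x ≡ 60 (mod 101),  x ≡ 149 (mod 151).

From x ≡ 34 (mod 67) write x = 34 + 67t. Substituting into x ≡ 220 (mod 229) gives 67t ≡ 186 (mod 229), and since 67⁻¹ ≡ 188 (mod 229), t ≡ 160. Hence x ≡ 34 + 67·160 = 10754 (mod 15343).
From x ≡ 10754 (mod 15343) write x = 10754 + 15343t. Substituting into x ≡ 60 (mod 101) gives 15343t ≡ 12 (mod 101), and since 92⁻¹ ≡ 56 (mod 101), t ≡ 66. Hence x ≡ 10754 + 15343·66 = 1023392 (mod 1549643).
From x ≡ 1023392 (mod 1549643) write x = 1023392 + 1549643t. Substituting into x ≡ 149 (mod 151) gives 1549643t ≡ 84 (mod 151), and since 81⁻¹ ≡ 110 (mod 151), t ≡ 29. Hence x ≡ 1023392 + 1549643·29 = 45963039 (mod 233996093).

45963039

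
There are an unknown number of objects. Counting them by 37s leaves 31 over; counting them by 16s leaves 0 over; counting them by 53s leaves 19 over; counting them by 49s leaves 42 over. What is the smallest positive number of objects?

The moduli are pairwise coprime; M = 37·16·53·49 = 1537424.
M/37 = 41552; 41552 ≡ 1 (mod 37), inverse 1.
M/16 = 96089; 96089 ≡ 9 (mod 16); 9·9 ≡ 1, so inverse 9.
M/53 = 29008; 29008 ≡ 17 (mod 53); 17·25 ≡ 1, so inverse 25.
M/49 = 31376; 31376 ≡ 16 (mod 49); 16·46 ≡ 1, so inverse 46.
N ≡ 31·41552·1 + 0·96089·9 + 19·29008·25 + 42·31376·46 = 75685344.
75685344 mod 1537424 = 351568.

351568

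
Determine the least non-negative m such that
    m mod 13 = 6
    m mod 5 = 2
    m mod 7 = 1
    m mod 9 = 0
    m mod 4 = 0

8352

The moduli are pairwise coprime; N = 13·5·7·9·4 = 16380.
N/13 = 1260; 1260 ≡ 12 (mod 13); 12·12 ≡ 1, so inverse 12.
N/5 = 3276; 3276 ≡ 1 (mod 5), inverse 1.
N/7 = 2340; 2340 ≡ 2 (mod 7); 2·4 ≡ 1, so inverse 4.
N/9 = 1820; 1820 ≡ 2 (mod 9); 2·5 ≡ 1, so inverse 5.
N/4 = 4095; 4095 ≡ 3 (mod 4); 3·3 ≡ 1, so inverse 3.
m ≡ 6·1260·12 + 2·3276·1 + 1·2340·4 + 0·1820·5 + 0·4095·3 = 106632.
106632 mod 16380 = 8352.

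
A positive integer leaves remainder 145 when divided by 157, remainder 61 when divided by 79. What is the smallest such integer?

From a ≡ 145 (mod 157) write a = 145 + 157t. Substituting into a ≡ 61 (mod 79) gives 157t ≡ 74 (mod 79), and since 78⁻¹ ≡ 78 (mod 79), t ≡ 5. Hence a ≡ 145 + 157·5 = 930 (mod 12403).

930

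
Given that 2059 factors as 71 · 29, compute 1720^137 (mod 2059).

Mod 71: 1720 ≡ 16; by Fermat, exponent reduces to 137 mod 70 = 67; 16^67 ≡ 29 (mod 71).
Mod 29: 1720 ≡ 9; by Fermat, exponent reduces to 137 mod 28 = 25; 9^25 ≡ 22 (mod 29).
Combine by CRT: x ≡ 29 (mod 71), x ≡ 22 (mod 29) ⇒ x ≡ 1733 (mod 2059).

1733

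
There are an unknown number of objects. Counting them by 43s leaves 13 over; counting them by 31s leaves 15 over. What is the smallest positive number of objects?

From N ≡ 13 (mod 43) write N = 13 + 43t. Substituting into N ≡ 15 (mod 31) gives 43t ≡ 2 (mod 31), and since 12⁻¹ ≡ 13 (mod 31), t ≡ 26. Hence N ≡ 13 + 43·26 = 1131 (mod 1333).

1131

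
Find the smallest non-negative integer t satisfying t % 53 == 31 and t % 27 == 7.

From t ≡ 31 (mod 53) write t = 31 + 53s. Substituting into t ≡ 7 (mod 27) gives 53s ≡ 3 (mod 27), and since 26⁻¹ ≡ 26 (mod 27), s ≡ 24. Hence t ≡ 31 + 53·24 = 1303 (mod 1431).

1303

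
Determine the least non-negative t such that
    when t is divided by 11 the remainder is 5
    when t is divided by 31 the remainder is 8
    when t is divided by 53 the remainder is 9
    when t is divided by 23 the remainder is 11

140035

The moduli are pairwise coprime; N = 11·31·53·23 = 415679.
N/11 = 37789; 37789 ≡ 4 (mod 11); 4·3 ≡ 1, so inverse 3.
N/31 = 13409; 13409 ≡ 17 (mod 31); 17·11 ≡ 1, so inverse 11.
N/53 = 7843; 7843 ≡ 52 (mod 53); 52·52 ≡ 1, so inverse 52.
N/23 = 18073; 18073 ≡ 18 (mod 23); 18·9 ≡ 1, so inverse 9.
t ≡ 5·37789·3 + 8·13409·11 + 9·7843·52 + 11·18073·9 = 7206578.
7206578 mod 415679 = 140035.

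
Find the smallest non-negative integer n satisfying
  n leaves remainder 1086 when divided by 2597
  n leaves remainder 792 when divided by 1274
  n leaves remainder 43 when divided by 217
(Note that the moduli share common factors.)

gcd(2597, 1274) = 49 and 49 | (792 − 1086), so the pair is consistent; merging gives n ≡ 53026 (mod 67522), where 67522 = lcm(2597, 1274).
gcd(67522, 217) = 7 and 7 | (43 − 53026), so the pair is consistent; merging gives n ≡ 2078686 (mod 2093182), where 2093182 = lcm(67522, 217).
The solution is unique modulo lcm(2597, 1274, 217) = 2093182.

2078686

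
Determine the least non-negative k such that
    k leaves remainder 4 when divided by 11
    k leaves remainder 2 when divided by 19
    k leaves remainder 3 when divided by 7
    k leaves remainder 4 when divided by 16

Combine the congruences pairwise.
From k ≡ 4 (mod 11) write k = 4 + 11t. Substituting into k ≡ 2 (mod 19) gives 11t ≡ 17 (mod 19), and since 11⁻¹ ≡ 7 (mod 19), t ≡ 5. Hence k ≡ 4 + 11·5 = 59 (mod 209).
From k ≡ 59 (mod 209) write k = 59 + 209t. Substituting into k ≡ 3 (mod 7) gives 209t ≡ 0 (mod 7), and since 6⁻¹ ≡ 6 (mod 7), t ≡ 0. Hence k ≡ 59 + 209·0 = 59 (mod 1463).
From k ≡ 59 (mod 1463) write k = 59 + 1463t. Substituting into k ≡ 4 (mod 16) gives 1463t ≡ 9 (mod 16), and since 7⁻¹ ≡ 7 (mod 16), t ≡ 15. Hence k ≡ 59 + 1463·15 = 22004 (mod 23408).

22004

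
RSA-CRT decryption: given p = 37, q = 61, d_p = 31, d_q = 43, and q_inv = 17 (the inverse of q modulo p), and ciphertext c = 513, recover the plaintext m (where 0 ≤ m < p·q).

1826

m₁ = c^(d_p) mod p: c ≡ 32 (mod 37), and 32^31 mod 37 = 13.
m₂ = c^(d_q) mod q: c ≡ 25 (mod 61), and 25^43 mod 61 = 57.
h = q_inv·(m₁ − m₂) mod p = 17·(13 − 57) mod 37 = 29.
m = m₂ + h·q = 57 + 29·61 = 1826.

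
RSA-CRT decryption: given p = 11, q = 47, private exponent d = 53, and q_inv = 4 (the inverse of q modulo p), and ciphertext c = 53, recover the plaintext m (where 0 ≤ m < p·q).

d_p = d mod (p−1) = 53 mod 10 = 3; d_q = d mod (q−1) = 7.
m₁ = c^(d_p) mod p: c ≡ 9 (mod 11), and 9^3 mod 11 = 3.
m₂ = c^(d_q) mod q: c ≡ 6 (mod 47), and 6^7 mod 47 = 4.
h = q_inv·(m₁ − m₂) mod p = 4·(3 − 4) mod 11 = 7.
m = m₂ + h·q = 4 + 7·47 = 333.

333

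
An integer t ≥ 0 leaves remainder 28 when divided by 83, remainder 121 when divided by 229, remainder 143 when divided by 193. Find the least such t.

From t ≡ 28 (mod 83) write t = 28 + 83s. Substituting into t ≡ 121 (mod 229) gives 83s ≡ 93 (mod 229), and since 83⁻¹ ≡ 149 (mod 229), s ≡ 117. Hence t ≡ 28 + 83·117 = 9739 (mod 19007).
From t ≡ 9739 (mod 19007) write t = 9739 + 19007s. Substituting into t ≡ 143 (mod 193) gives 19007s ≡ 54 (mod 193), and since 93⁻¹ ≡ 110 (mod 193), s ≡ 150. Hence t ≡ 9739 + 19007·150 = 2860789 (mod 3668351).

2860789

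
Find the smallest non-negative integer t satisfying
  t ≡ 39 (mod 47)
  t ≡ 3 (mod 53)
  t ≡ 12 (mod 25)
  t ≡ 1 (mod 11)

251912

The moduli are pairwise coprime; N = 47·53·25·11 = 685025.
N/47 = 14575; 14575 ≡ 5 (mod 47); 5·19 ≡ 1, so inverse 19.
N/53 = 12925; 12925 ≡ 46 (mod 53); 46·15 ≡ 1, so inverse 15.
N/25 = 27401; 27401 ≡ 1 (mod 25), inverse 1.
N/11 = 62275; 62275 ≡ 4 (mod 11); 4·3 ≡ 1, so inverse 3.
t ≡ 39·14575·19 + 3·12925·15 + 12·27401·1 + 1·62275·3 = 11897337.
11897337 mod 685025 = 251912.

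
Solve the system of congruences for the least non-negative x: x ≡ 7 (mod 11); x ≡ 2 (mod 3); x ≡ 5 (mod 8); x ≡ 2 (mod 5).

The moduli are pairwise coprime; N = 11·3·8·5 = 1320.
N/11 = 120; 120 ≡ 10 (mod 11); 10·10 ≡ 1, so inverse 10.
N/3 = 440; 440 ≡ 2 (mod 3); 2·2 ≡ 1, so inverse 2.
N/8 = 165; 165 ≡ 5 (mod 8); 5·5 ≡ 1, so inverse 5.
N/5 = 264; 264 ≡ 4 (mod 5); 4·4 ≡ 1, so inverse 4.
x ≡ 7·120·10 + 2·440·2 + 5·165·5 + 2·264·4 = 16397.
16397 mod 1320 = 557.

557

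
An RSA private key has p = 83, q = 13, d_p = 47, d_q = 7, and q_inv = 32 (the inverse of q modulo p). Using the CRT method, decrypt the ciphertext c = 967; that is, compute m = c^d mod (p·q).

m₁ = c^(d_p) mod p: c ≡ 54 (mod 83), and 54^47 mod 83 = 80.
m₂ = c^(d_q) mod q: c ≡ 5 (mod 13), and 5^7 mod 13 = 8.
h = q_inv·(m₁ − m₂) mod p = 32·(80 − 8) mod 83 = 63.
m = m₂ + h·q = 8 + 63·13 = 827.

827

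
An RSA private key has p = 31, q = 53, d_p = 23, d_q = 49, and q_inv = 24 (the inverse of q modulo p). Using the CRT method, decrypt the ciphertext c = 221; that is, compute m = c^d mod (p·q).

746

m₁ = c^(d_p) mod p: c ≡ 4 (mod 31), and 4^23 mod 31 = 2.
m₂ = c^(d_q) mod q: c ≡ 9 (mod 53), and 9^49 mod 53 = 4.
h = q_inv·(m₁ − m₂) mod p = 24·(2 − 4) mod 31 = 14.
m = m₂ + h·q = 4 + 14·53 = 746.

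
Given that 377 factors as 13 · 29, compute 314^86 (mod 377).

Mod 13: 314 ≡ 2; by Fermat, exponent reduces to 86 mod 12 = 2; 2^2 ≡ 4 (mod 13).
Mod 29: 314 ≡ 24; by Fermat, exponent reduces to 86 mod 28 = 2; 24^2 ≡ 25 (mod 29).
Combine by CRT: x ≡ 4 (mod 13), x ≡ 25 (mod 29) ⇒ x ≡ 199 (mod 377).

199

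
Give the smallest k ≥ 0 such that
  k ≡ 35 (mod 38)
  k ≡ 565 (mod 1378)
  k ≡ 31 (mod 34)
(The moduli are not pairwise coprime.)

84623

gcd(38, 1378) = 2 and 2 | (565 − 35), so the pair is consistent; merging gives k ≡ 6077 (mod 26182), where 26182 = lcm(38, 1378).
gcd(26182, 34) = 2 and 2 | (31 − 6077), so the pair is consistent; merging gives k ≡ 84623 (mod 445094), where 445094 = lcm(26182, 34).
The solution is unique modulo lcm(38, 1378, 34) = 445094.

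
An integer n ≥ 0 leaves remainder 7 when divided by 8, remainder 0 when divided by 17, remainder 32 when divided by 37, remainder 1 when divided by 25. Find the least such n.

110551

The moduli are pairwise coprime; M = 8·17·37·25 = 125800.
M/8 = 15725; 15725 ≡ 5 (mod 8); 5·5 ≡ 1, so inverse 5.
M/17 = 7400; 7400 ≡ 5 (mod 17); 5·7 ≡ 1, so inverse 7.
M/37 = 3400; 3400 ≡ 33 (mod 37); 33·9 ≡ 1, so inverse 9.
M/25 = 5032; 5032 ≡ 7 (mod 25); 7·18 ≡ 1, so inverse 18.
n ≡ 7·15725·5 + 0·7400·7 + 32·3400·9 + 1·5032·18 = 1620151.
1620151 mod 125800 = 110551.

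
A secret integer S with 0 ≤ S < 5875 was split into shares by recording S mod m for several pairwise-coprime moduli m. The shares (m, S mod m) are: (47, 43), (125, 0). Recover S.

1500

From S ≡ 43 (mod 47) write S = 43 + 47t. Substituting into S ≡ 0 (mod 125) gives 47t ≡ 82 (mod 125), and since 47⁻¹ ≡ 8 (mod 125), t ≡ 31. Hence S ≡ 43 + 47·31 = 1500 (mod 5875).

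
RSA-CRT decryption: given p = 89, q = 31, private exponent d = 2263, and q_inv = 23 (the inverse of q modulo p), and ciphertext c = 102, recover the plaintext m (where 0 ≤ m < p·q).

d_p = d mod (p−1) = 2263 mod 88 = 63; d_q = d mod (q−1) = 13.
m₁ = c^(d_p) mod p: c ≡ 13 (mod 89), and 13^63 mod 89 = 56.
m₂ = c^(d_q) mod q: c ≡ 9 (mod 31), and 9^13 mod 31 = 18.
h = q_inv·(m₁ − m₂) mod p = 23·(56 − 18) mod 89 = 73.
m = m₂ + h·q = 18 + 73·31 = 2281.

2281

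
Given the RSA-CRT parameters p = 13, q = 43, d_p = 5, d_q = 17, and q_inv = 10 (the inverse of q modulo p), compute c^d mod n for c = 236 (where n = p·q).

m₁ = c^(d_p) mod p: c ≡ 2 (mod 13), and 2^5 mod 13 = 6.
m₂ = c^(d_q) mod q: c ≡ 21 (mod 43), and 21^17 mod 43 = 16.
h = q_inv·(m₁ − m₂) mod p = 10·(6 − 16) mod 13 = 4.
m = m₂ + h·q = 16 + 4·43 = 188.

188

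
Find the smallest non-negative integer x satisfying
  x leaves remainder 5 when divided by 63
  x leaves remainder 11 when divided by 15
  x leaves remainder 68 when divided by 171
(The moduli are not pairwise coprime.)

4856

Combine the congruences pairwise.
gcd(63, 15) = 3 and 3 | (11 − 5), so the pair is consistent; merging gives x ≡ 131 (mod 315), where 315 = lcm(63, 15).
gcd(315, 171) = 9 and 9 | (68 − 131), so the pair is consistent; merging gives x ≡ 4856 (mod 5985), where 5985 = lcm(315, 171).
The solution is unique modulo lcm(63, 15, 171) = 5985.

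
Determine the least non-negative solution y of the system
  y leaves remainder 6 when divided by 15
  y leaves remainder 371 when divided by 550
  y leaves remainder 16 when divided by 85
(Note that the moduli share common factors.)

gcd(15, 550) = 5 and 5 | (371 − 6), so the pair is consistent; merging gives y ≡ 921 (mod 1650), where 1650 = lcm(15, 550).
gcd(1650, 85) = 5 and 5 | (16 − 921), so the pair is consistent; merging gives y ≡ 22371 (mod 28050), where 28050 = lcm(1650, 85).
The solution is unique modulo lcm(15, 550, 85) = 28050.

22371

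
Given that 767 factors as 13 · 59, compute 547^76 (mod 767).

Mod 13: 547 ≡ 1; by Fermat, exponent reduces to 76 mod 12 = 4; 1^4 ≡ 1 (mod 13).
Mod 59: 547 ≡ 16; by Fermat, exponent reduces to 76 mod 58 = 18; 16^18 ≡ 41 (mod 59).
Combine by CRT: x ≡ 1 (mod 13), x ≡ 41 (mod 59) ⇒ x ≡ 690 (mod 767).

690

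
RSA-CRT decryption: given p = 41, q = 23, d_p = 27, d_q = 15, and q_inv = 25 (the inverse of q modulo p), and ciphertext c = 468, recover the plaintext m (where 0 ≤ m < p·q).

807

m₁ = c^(d_p) mod p: c ≡ 17 (mod 41), and 17^27 mod 41 = 28.
m₂ = c^(d_q) mod q: c ≡ 8 (mod 23), and 8^15 mod 23 = 2.
h = q_inv·(m₁ − m₂) mod p = 25·(28 − 2) mod 41 = 35.
m = m₂ + h·q = 2 + 35·23 = 807.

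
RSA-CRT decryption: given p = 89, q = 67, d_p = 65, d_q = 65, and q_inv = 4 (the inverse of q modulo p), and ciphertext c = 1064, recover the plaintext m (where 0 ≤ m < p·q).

m₁ = c^(d_p) mod p: c ≡ 85 (mod 89), and 85^65 mod 89 = 22.
m₂ = c^(d_q) mod q: c ≡ 59 (mod 67), and 59^65 mod 67 = 25.
h = q_inv·(m₁ − m₂) mod p = 4·(22 − 25) mod 89 = 77.
m = m₂ + h·q = 25 + 77·67 = 5184.

5184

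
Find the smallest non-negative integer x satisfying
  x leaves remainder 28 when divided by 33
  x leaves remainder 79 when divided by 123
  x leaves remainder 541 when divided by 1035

300691

Combine the congruences pairwise.
gcd(33, 123) = 3 and 3 | (79 − 28), so the pair is consistent; merging gives x ≡ 325 (mod 1353), where 1353 = lcm(33, 123).
gcd(1353, 1035) = 3 and 3 | (541 − 325), so the pair is consistent; merging gives x ≡ 300691 (mod 466785), where 466785 = lcm(1353, 1035).
The solution is unique modulo lcm(33, 123, 1035) = 466785.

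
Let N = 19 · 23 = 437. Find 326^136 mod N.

187

Mod 19: 326 ≡ 3; by Fermat, exponent reduces to 136 mod 18 = 10; 3^10 ≡ 16 (mod 19).
Mod 23: 326 ≡ 4; by Fermat, exponent reduces to 136 mod 22 = 4; 4^4 ≡ 3 (mod 23).
Combine by CRT: x ≡ 16 (mod 19), x ≡ 3 (mod 23) ⇒ x ≡ 187 (mod 437).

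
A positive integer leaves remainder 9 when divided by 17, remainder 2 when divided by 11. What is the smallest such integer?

145

From x ≡ 9 (mod 17) write x = 9 + 17t. Substituting into x ≡ 2 (mod 11) gives 17t ≡ 4 (mod 11), and since 6⁻¹ ≡ 2 (mod 11), t ≡ 8. Hence x ≡ 9 + 17·8 = 145 (mod 187).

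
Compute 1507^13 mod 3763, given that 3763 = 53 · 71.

3627

Mod 53: 1507 ≡ 23; 23^13 ≡ 23 (mod 53).
Mod 71: 1507 ≡ 16; 16^13 ≡ 6 (mod 71).
Combine by CRT: x ≡ 23 (mod 53), x ≡ 6 (mod 71) ⇒ x ≡ 3627 (mod 3763).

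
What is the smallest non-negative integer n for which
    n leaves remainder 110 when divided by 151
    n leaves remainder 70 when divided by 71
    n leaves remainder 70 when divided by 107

From n ≡ 110 (mod 151) write n = 110 + 151t. Substituting into n ≡ 70 (mod 71) gives 151t ≡ 31 (mod 71), and since 9⁻¹ ≡ 8 (mod 71), t ≡ 35. Hence n ≡ 110 + 151·35 = 5395 (mod 10721).
From n ≡ 5395 (mod 10721) write n = 5395 + 10721t. Substituting into n ≡ 70 (mod 107) gives 10721t ≡ 25 (mod 107), and since 21⁻¹ ≡ 51 (mod 107), t ≡ 98. Hence n ≡ 5395 + 10721·98 = 1056053 (mod 1147147).

1056053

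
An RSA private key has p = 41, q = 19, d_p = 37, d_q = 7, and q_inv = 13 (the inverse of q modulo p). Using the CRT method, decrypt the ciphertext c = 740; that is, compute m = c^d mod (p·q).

m₁ = c^(d_p) mod p: c ≡ 2 (mod 41), and 2^37 mod 41 = 36.
m₂ = c^(d_q) mod q: c ≡ 18 (mod 19), and 18^7 mod 19 = 18.
h = q_inv·(m₁ − m₂) mod p = 13·(36 − 18) mod 41 = 29.
m = m₂ + h·q = 18 + 29·19 = 569.

569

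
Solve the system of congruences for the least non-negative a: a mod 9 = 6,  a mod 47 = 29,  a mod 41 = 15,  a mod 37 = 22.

The moduli are pairwise coprime; N = 9·47·41·37 = 641691.
N/9 = 71299; 71299 ≡ 1 (mod 9), inverse 1.
N/47 = 13653; 13653 ≡ 23 (mod 47); 23·45 ≡ 1, so inverse 45.
N/41 = 15651; 15651 ≡ 30 (mod 41); 30·26 ≡ 1, so inverse 26.
N/37 = 17343; 17343 ≡ 27 (mod 37); 27·11 ≡ 1, so inverse 11.
a ≡ 6·71299·1 + 29·13653·45 + 15·15651·26 + 22·17343·11 = 28545855.
28545855 mod 641691 = 311451.

311451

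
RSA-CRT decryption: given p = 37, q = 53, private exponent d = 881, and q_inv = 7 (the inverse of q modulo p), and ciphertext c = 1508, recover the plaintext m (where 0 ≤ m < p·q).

1743

d_p = d mod (p−1) = 881 mod 36 = 17; d_q = d mod (q−1) = 49.
m₁ = c^(d_p) mod p: c ≡ 28 (mod 37), and 28^17 mod 37 = 4.
m₂ = c^(d_q) mod q: c ≡ 24 (mod 53), and 24^49 mod 53 = 47.
h = q_inv·(m₁ − m₂) mod p = 7·(4 − 47) mod 37 = 32.
m = m₂ + h·q = 47 + 32·53 = 1743.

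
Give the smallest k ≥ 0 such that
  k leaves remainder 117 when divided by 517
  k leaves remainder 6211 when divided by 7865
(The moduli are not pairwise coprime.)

14076

Combine the congruences pairwise.
gcd(517, 7865) = 11 and 11 | (6211 − 117), so the pair is consistent; merging gives k ≡ 14076 (mod 369655), where 369655 = lcm(517, 7865).
The solution is unique modulo lcm(517, 7865) = 369655.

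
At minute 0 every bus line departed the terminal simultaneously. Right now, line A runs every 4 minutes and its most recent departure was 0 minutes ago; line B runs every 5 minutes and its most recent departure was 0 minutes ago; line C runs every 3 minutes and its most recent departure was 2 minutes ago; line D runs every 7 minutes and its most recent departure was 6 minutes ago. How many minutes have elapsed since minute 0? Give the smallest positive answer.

Combine the congruences pairwise.
From t ≡ 0 (mod 4) write t = 0 + 4s. Substituting into t ≡ 0 (mod 5) gives 4s ≡ 0 (mod 5), and since 4⁻¹ ≡ 4 (mod 5), s ≡ 0. Hence t ≡ 0 + 4·0 = 0 (mod 20).
From t ≡ 0 (mod 20) write t = 0 + 20s. Substituting into t ≡ 2 (mod 3) gives 20s ≡ 2 (mod 3), and since 2⁻¹ ≡ 2 (mod 3), s ≡ 1. Hence t ≡ 0 + 20·1 = 20 (mod 60).
From t ≡ 20 (mod 60) write t = 20 + 60s. Substituting into t ≡ 6 (mod 7) gives 60s ≡ 0 (mod 7), and since 4⁻¹ ≡ 2 (mod 7), s ≡ 0. Hence t ≡ 20 + 60·0 = 20 (mod 420).

20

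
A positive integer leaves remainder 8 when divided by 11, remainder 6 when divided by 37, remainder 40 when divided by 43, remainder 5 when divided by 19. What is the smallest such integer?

The moduli are pairwise coprime; N = 11·37·43·19 = 332519.
N/11 = 30229; 30229 ≡ 1 (mod 11), inverse 1.
N/37 = 8987; 8987 ≡ 33 (mod 37); 33·9 ≡ 1, so inverse 9.
N/43 = 7733; 7733 ≡ 36 (mod 43); 36·6 ≡ 1, so inverse 6.
N/19 = 17501; 17501 ≡ 2 (mod 19); 2·10 ≡ 1, so inverse 10.
t ≡ 8·30229·1 + 6·8987·9 + 40·7733·6 + 5·17501·10 = 3458100.
3458100 mod 332519 = 132910.

132910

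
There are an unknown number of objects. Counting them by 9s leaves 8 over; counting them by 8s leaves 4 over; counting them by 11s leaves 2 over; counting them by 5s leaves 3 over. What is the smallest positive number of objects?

From N ≡ 8 (mod 9) write N = 8 + 9t. Substituting into N ≡ 4 (mod 8) gives 9t ≡ 4 (mod 8), and since 1⁻¹ ≡ 1 (mod 8), t ≡ 4. Hence N ≡ 8 + 9·4 = 44 (mod 72).
From N ≡ 44 (mod 72) write N = 44 + 72t. Substituting into N ≡ 2 (mod 11) gives 72t ≡ 2 (mod 11), and since 6⁻¹ ≡ 2 (mod 11), t ≡ 4. Hence N ≡ 44 + 72·4 = 332 (mod 792).
From N ≡ 332 (mod 792) write N = 332 + 792t. Substituting into N ≡ 3 (mod 5) gives 792t ≡ 1 (mod 5), and since 2⁻¹ ≡ 3 (mod 5), t ≡ 3. Hence N ≡ 332 + 792·3 = 2708 (mod 3960).

2708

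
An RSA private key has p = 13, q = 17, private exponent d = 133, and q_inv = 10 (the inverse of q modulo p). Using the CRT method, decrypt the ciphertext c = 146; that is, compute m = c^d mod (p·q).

d_p = d mod (p−1) = 133 mod 12 = 1; d_q = d mod (q−1) = 5.
m₁ = c^(d_p) mod p: c ≡ 3 (mod 13), and 3^1 mod 13 = 3.
m₂ = c^(d_q) mod q: c ≡ 10 (mod 17), and 10^5 mod 17 = 6.
h = q_inv·(m₁ − m₂) mod p = 10·(3 − 6) mod 13 = 9.
m = m₂ + h·q = 6 + 9·17 = 159.

159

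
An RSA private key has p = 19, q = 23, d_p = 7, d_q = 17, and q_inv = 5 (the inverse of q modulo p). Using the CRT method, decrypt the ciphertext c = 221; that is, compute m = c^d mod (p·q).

m₁ = c^(d_p) mod p: c ≡ 12 (mod 19), and 12^7 mod 19 = 12.
m₂ = c^(d_q) mod q: c ≡ 14 (mod 23), and 14^17 mod 23 = 20.
h = q_inv·(m₁ − m₂) mod p = 5·(12 − 20) mod 19 = 17.
m = m₂ + h·q = 20 + 17·23 = 411.

411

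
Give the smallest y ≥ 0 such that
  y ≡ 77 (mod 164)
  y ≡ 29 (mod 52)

1225

gcd(164, 52) = 4 and 4 | (29 − 77), so the pair is consistent; merging gives y ≡ 1225 (mod 2132), where 2132 = lcm(164, 52).
The solution is unique modulo lcm(164, 52) = 2132.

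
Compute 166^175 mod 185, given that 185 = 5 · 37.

116

Mod 5: 166 ≡ 1; by Fermat, exponent reduces to 175 mod 4 = 3; 1^3 ≡ 1 (mod 5).
Mod 37: 166 ≡ 18; by Fermat, exponent reduces to 175 mod 36 = 31; 18^31 ≡ 5 (mod 37).
Combine by CRT: x ≡ 1 (mod 5), x ≡ 5 (mod 37) ⇒ x ≡ 116 (mod 185).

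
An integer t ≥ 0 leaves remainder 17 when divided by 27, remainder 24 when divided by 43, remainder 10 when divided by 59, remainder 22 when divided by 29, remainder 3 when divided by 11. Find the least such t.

From t ≡ 17 (mod 27) write t = 17 + 27s. Substituting into t ≡ 24 (mod 43) gives 27s ≡ 7 (mod 43), and since 27⁻¹ ≡ 8 (mod 43), s ≡ 13. Hence t ≡ 17 + 27·13 = 368 (mod 1161).
From t ≡ 368 (mod 1161) write t = 368 + 1161s. Substituting into t ≡ 10 (mod 59) gives 1161s ≡ 55 (mod 59), and since 40⁻¹ ≡ 31 (mod 59), s ≡ 53. Hence t ≡ 368 + 1161·53 = 61901 (mod 68499).
From t ≡ 61901 (mod 68499) write t = 61901 + 68499s. Substituting into t ≡ 22 (mod 29) gives 68499s ≡ 7 (mod 29), and since 1⁻¹ ≡ 1 (mod 29), s ≡ 7. Hence t ≡ 61901 + 68499·7 = 541394 (mod 1986471).
From t ≡ 541394 (mod 1986471) write t = 541394 + 1986471s. Substituting into t ≡ 3 (mod 11) gives 1986471s ≡ 7 (mod 11), and since 3⁻¹ ≡ 4 (mod 11), s ≡ 6. Hence t ≡ 541394 + 1986471·6 = 12460220 (mod 21851181).

12460220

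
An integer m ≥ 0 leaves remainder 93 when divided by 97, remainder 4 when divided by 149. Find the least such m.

9987

From m ≡ 93 (mod 97) write m = 93 + 97t. Substituting into m ≡ 4 (mod 149) gives 97t ≡ 60 (mod 149), and since 97⁻¹ ≡ 106 (mod 149), t ≡ 102. Hence m ≡ 93 + 97·102 = 9987 (mod 14453).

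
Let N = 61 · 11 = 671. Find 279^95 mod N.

650

Mod 61: 279 ≡ 35; by Fermat, exponent reduces to 95 mod 60 = 35; 35^35 ≡ 40 (mod 61).
Mod 11: 279 ≡ 4; by Fermat, exponent reduces to 95 mod 10 = 5; 4^5 ≡ 1 (mod 11).
Combine by CRT: x ≡ 40 (mod 61), x ≡ 1 (mod 11) ⇒ x ≡ 650 (mod 671).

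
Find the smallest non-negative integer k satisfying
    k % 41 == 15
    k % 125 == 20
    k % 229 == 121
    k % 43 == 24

From k ≡ 15 (mod 41) write k = 15 + 41t. Substituting into k ≡ 20 (mod 125) gives 41t ≡ 5 (mod 125), and since 41⁻¹ ≡ 61 (mod 125), t ≡ 55. Hence k ≡ 15 + 41·55 = 2270 (mod 5125).
From k ≡ 2270 (mod 5125) write k = 2270 + 5125t. Substituting into k ≡ 121 (mod 229) gives 5125t ≡ 141 (mod 229), and since 87⁻¹ ≡ 179 (mod 229), t ≡ 49. Hence k ≡ 2270 + 5125·49 = 253395 (mod 1173625).
From k ≡ 253395 (mod 1173625) write k = 253395 + 1173625t. Substituting into k ≡ 24 (mod 43) gives 1173625t ≡ 28 (mod 43), and since 26⁻¹ ≡ 5 (mod 43), t ≡ 11. Hence k ≡ 253395 + 1173625·11 = 13163270 (mod 50465875).

13163270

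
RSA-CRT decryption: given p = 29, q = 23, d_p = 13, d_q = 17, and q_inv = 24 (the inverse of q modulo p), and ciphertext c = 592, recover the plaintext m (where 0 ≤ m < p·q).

m₁ = c^(d_p) mod p: c ≡ 12 (mod 29), and 12^13 mod 29 = 12.
m₂ = c^(d_q) mod q: c ≡ 17 (mod 23), and 17^17 mod 23 = 11.
h = q_inv·(m₁ − m₂) mod p = 24·(12 − 11) mod 29 = 24.
m = m₂ + h·q = 11 + 24·23 = 563.

563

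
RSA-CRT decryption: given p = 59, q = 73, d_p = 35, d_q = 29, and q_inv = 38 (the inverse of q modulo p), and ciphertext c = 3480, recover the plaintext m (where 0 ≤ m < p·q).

1238

m₁ = c^(d_p) mod p: c ≡ 58 (mod 59), and 58^35 mod 59 = 58.
m₂ = c^(d_q) mod q: c ≡ 49 (mod 73), and 49^29 mod 73 = 70.
h = q_inv·(m₁ − m₂) mod p = 38·(58 − 70) mod 59 = 16.
m = m₂ + h·q = 70 + 16·73 = 1238.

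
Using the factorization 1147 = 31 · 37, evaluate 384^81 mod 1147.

Mod 31: 384 ≡ 12; by Fermat, exponent reduces to 81 mod 30 = 21; 12^21 ≡ 29 (mod 31).
Mod 37: 384 ≡ 14; by Fermat, exponent reduces to 81 mod 36 = 9; 14^9 ≡ 31 (mod 37).
Combine by CRT: x ≡ 29 (mod 31), x ≡ 31 (mod 37) ⇒ x ≡ 401 (mod 1147).

401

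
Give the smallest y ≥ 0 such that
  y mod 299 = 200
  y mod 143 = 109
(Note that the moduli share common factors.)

Combine the congruences pairwise.
gcd(299, 143) = 13 and 13 | (109 − 200), so the pair is consistent; merging gives y ≡ 1396 (mod 3289), where 3289 = lcm(299, 143).
The solution is unique modulo lcm(299, 143) = 3289.

1396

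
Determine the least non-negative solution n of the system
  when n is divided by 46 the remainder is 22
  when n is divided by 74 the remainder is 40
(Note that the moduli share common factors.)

114

gcd(46, 74) = 2 and 2 | (40 − 22), so the pair is consistent; merging gives n ≡ 114 (mod 1702), where 1702 = lcm(46, 74).
The solution is unique modulo lcm(46, 74) = 1702.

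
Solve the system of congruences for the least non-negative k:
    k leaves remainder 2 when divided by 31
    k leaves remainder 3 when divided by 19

From k ≡ 2 (mod 31) write k = 2 + 31t. Substituting into k ≡ 3 (mod 19) gives 31t ≡ 1 (mod 19), and since 12⁻¹ ≡ 8 (mod 19), t ≡ 8. Hence k ≡ 2 + 31·8 = 250 (mod 589).

250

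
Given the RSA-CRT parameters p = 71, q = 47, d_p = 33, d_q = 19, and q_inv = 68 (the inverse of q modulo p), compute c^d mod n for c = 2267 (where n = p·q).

m₁ = c^(d_p) mod p: c ≡ 66 (mod 71), and 66^33 mod 71 = 17.
m₂ = c^(d_q) mod q: c ≡ 11 (mod 47), and 11^19 mod 47 = 45.
h = q_inv·(m₁ − m₂) mod p = 68·(17 − 45) mod 71 = 13.
m = m₂ + h·q = 45 + 13·47 = 656.

656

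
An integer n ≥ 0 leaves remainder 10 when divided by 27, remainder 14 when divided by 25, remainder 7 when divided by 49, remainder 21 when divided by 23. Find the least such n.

From n ≡ 10 (mod 27) write n = 10 + 27t. Substituting into n ≡ 14 (mod 25) gives 27t ≡ 4 (mod 25), and since 2⁻¹ ≡ 13 (mod 25), t ≡ 2. Hence n ≡ 10 + 27·2 = 64 (mod 675).
From n ≡ 64 (mod 675) write n = 64 + 675t. Substituting into n ≡ 7 (mod 49) gives 675t ≡ 41 (mod 49), and since 38⁻¹ ≡ 40 (mod 49), t ≡ 23. Hence n ≡ 64 + 675·23 = 15589 (mod 33075).
From n ≡ 15589 (mod 33075) write n = 15589 + 33075t. Substituting into n ≡ 21 (mod 23) gives 33075t ≡ 3 (mod 23), and since 1⁻¹ ≡ 1 (mod 23), t ≡ 3. Hence n ≡ 15589 + 33075·3 = 114814 (mod 760725).

114814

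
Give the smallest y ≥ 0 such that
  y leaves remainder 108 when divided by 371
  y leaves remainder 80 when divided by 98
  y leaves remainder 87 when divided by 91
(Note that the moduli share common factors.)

23110

Combine the congruences pairwise.
gcd(371, 98) = 7 and 7 | (80 − 108), so the pair is consistent; merging gives y ≡ 2334 (mod 5194), where 5194 = lcm(371, 98).
gcd(5194, 91) = 7 and 7 | (87 − 2334), so the pair is consistent; merging gives y ≡ 23110 (mod 67522), where 67522 = lcm(5194, 91).
The solution is unique modulo lcm(371, 98, 91) = 67522.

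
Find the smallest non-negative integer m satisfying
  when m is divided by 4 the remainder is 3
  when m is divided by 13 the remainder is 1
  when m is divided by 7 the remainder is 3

Combine the congruences pairwise.
From m ≡ 3 (mod 4) write m = 3 + 4t. Substituting into m ≡ 1 (mod 13) gives 4t ≡ 11 (mod 13), and since 4⁻¹ ≡ 10 (mod 13), t ≡ 6. Hence m ≡ 3 + 4·6 = 27 (mod 52).
From m ≡ 27 (mod 52) write m = 27 + 52t. Substituting into m ≡ 3 (mod 7) gives 52t ≡ 4 (mod 7), and since 3⁻¹ ≡ 5 (mod 7), t ≡ 6. Hence m ≡ 27 + 52·6 = 339 (mod 364).

339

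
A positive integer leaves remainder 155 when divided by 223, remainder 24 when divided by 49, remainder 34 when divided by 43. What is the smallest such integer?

38734

The moduli are pairwise coprime; N = 223·49·43 = 469861.
N/223 = 2107; 2107 ≡ 100 (mod 223); 100·29 ≡ 1, so inverse 29.
N/49 = 9589; 9589 ≡ 34 (mod 49); 34·13 ≡ 1, so inverse 13.
N/43 = 10927; 10927 ≡ 5 (mod 43); 5·26 ≡ 1, so inverse 26.
k ≡ 155·2107·29 + 24·9589·13 + 34·10927·26 = 22122201.
22122201 mod 469861 = 38734.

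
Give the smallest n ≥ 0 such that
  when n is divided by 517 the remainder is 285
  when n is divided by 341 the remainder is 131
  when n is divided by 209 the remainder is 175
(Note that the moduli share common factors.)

49917

gcd(517, 341) = 11 and 11 | (131 − 285), so the pair is consistent; merging gives n ≡ 1836 (mod 16027), where 16027 = lcm(517, 341).
gcd(16027, 209) = 11 and 11 | (175 − 1836), so the pair is consistent; merging gives n ≡ 49917 (mod 304513), where 304513 = lcm(16027, 209).
The solution is unique modulo lcm(517, 341, 209) = 304513.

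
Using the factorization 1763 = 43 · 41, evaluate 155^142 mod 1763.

573

Mod 43: 155 ≡ 26; by Fermat, exponent reduces to 142 mod 42 = 16; 26^16 ≡ 14 (mod 43).
Mod 41: 155 ≡ 32; by Fermat, exponent reduces to 142 mod 40 = 22; 32^22 ≡ 40 (mod 41).
Combine by CRT: x ≡ 14 (mod 43), x ≡ 40 (mod 41) ⇒ x ≡ 573 (mod 1763).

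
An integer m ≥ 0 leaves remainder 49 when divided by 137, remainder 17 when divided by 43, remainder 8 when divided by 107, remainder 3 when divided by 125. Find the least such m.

8376503

The moduli are pairwise coprime; N = 137·43·107·125 = 78792125.
N/137 = 575125; 575125 ≡ 136 (mod 137); 136·136 ≡ 1, so inverse 136.
N/43 = 1832375; 1832375 ≡ 16 (mod 43); 16·35 ≡ 1, so inverse 35.
N/107 = 736375; 736375 ≡ 1 (mod 107), inverse 1.
N/125 = 630337; 630337 ≡ 87 (mod 125); 87·23 ≡ 1, so inverse 23.
m ≡ 49·575125·136 + 17·1832375·35 + 8·736375·1 + 3·630337·23 = 4972280378.
4972280378 mod 78792125 = 8376503.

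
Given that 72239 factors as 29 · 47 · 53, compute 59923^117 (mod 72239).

33413

Mod 29: 59923 ≡ 9; by Fermat, exponent reduces to 117 mod 28 = 5; 9^5 ≡ 5 (mod 29).
Mod 47: 59923 ≡ 45; by Fermat, exponent reduces to 117 mod 46 = 25; 45^25 ≡ 43 (mod 47).
Mod 53: 59923 ≡ 33; by Fermat, exponent reduces to 117 mod 52 = 13; 33^13 ≡ 23 (mod 53).
Combine by CRT: x ≡ 5 (mod 29), x ≡ 43 (mod 47), x ≡ 23 (mod 53) ⇒ x ≡ 33413 (mod 72239).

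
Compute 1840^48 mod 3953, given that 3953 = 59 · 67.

Mod 59: 1840 ≡ 11; 11^48 ≡ 17 (mod 59).
Mod 67: 1840 ≡ 31; 31^48 ≡ 9 (mod 67).
Combine by CRT: x ≡ 17 (mod 59), x ≡ 9 (mod 67) ⇒ x ≡ 76 (mod 3953).

76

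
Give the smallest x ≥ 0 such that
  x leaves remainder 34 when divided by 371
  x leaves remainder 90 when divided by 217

gcd(371, 217) = 7 and 7 | (90 − 34), so the pair is consistent; merging gives x ≡ 2260 (mod 11501), where 11501 = lcm(371, 217).
The solution is unique modulo lcm(371, 217) = 11501.

2260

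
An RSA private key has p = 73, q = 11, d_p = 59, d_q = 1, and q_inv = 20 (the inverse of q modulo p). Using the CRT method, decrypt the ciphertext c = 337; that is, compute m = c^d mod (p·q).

m₁ = c^(d_p) mod p: c ≡ 45 (mod 73), and 45^59 mod 73 = 42.
m₂ = c^(d_q) mod q: c ≡ 7 (mod 11), and 7^1 mod 11 = 7.
h = q_inv·(m₁ − m₂) mod p = 20·(42 − 7) mod 73 = 43.
m = m₂ + h·q = 7 + 43·11 = 480.

480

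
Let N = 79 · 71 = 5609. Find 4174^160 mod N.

4150

Mod 79: 4174 ≡ 66; by Fermat, exponent reduces to 160 mod 78 = 4; 66^4 ≡ 42 (mod 79).
Mod 71: 4174 ≡ 56; by Fermat, exponent reduces to 160 mod 70 = 20; 56^20 ≡ 32 (mod 71).
Combine by CRT: x ≡ 42 (mod 79), x ≡ 32 (mod 71) ⇒ x ≡ 4150 (mod 5609).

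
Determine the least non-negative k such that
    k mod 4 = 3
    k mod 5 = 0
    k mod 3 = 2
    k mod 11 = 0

The moduli are pairwise coprime; N = 4·5·3·11 = 660.
N/4 = 165; 165 ≡ 1 (mod 4), inverse 1.
N/5 = 132; 132 ≡ 2 (mod 5); 2·3 ≡ 1, so inverse 3.
N/3 = 220; 220 ≡ 1 (mod 3), inverse 1.
N/11 = 60; 60 ≡ 5 (mod 11); 5·9 ≡ 1, so inverse 9.
k ≡ 3·165·1 + 0·132·3 + 2·220·1 + 0·60·9 = 935.
935 mod 660 = 275.

275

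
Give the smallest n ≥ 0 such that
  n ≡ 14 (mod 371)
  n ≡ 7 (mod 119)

2982

gcd(371, 119) = 7 and 7 | (7 − 14), so the pair is consistent; merging gives n ≡ 2982 (mod 6307), where 6307 = lcm(371, 119).
The solution is unique modulo lcm(371, 119) = 6307.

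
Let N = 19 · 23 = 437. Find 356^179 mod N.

319

Mod 19: 356 ≡ 14; by Fermat, exponent reduces to 179 mod 18 = 17; 14^17 ≡ 15 (mod 19).
Mod 23: 356 ≡ 11; by Fermat, exponent reduces to 179 mod 22 = 3; 11^3 ≡ 20 (mod 23).
Combine by CRT: x ≡ 15 (mod 19), x ≡ 20 (mod 23) ⇒ x ≡ 319 (mod 437).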